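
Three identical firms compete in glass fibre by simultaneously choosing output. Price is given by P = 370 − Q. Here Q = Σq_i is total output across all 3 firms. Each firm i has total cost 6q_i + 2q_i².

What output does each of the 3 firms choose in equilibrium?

45.5

A representative firm's profit is π_i = q_i(370 − Q) − 6q_i − 2q_i², with Q = q_i + Σ_{j≠i} q_j.
First-order condition: 364 − 6q_i − Σ_{j≠i} q_j = 0.
With identical firms, set every q_j = q: then 364 − 6q − 2q = 0, i.e. q = 364/8 = 45.5.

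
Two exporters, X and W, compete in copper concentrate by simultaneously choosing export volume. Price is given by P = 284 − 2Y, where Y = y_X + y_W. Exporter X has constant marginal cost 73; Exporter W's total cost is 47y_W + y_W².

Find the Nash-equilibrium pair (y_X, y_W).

Exporter X's profit: π = y_X(284 − 2(y_X + y_W)) − 73y_X.
∂π/∂y_X = 211 − 4y_X − 2y_W = 0, so y_X = 52.75 − 0.5y_W.
For W: ∂π/∂y_W = 237 − 6y_W − 2y_X = 0 ⇒ y_W = 39.5 − (1/3)y_X.
Plugging y_W into X's best response: y_X = 52.75 − 0.5(39.5 − (1/3)y_X) ⇒ (5/6)y_X = 33, so y_X = 39.6.
Then y_W = 39.5 − (1/3)·39.6 = 26.3.

39.6, 26.3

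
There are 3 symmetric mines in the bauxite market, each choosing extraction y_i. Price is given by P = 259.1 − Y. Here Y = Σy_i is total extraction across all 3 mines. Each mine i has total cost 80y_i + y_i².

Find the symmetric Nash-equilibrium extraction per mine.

29.85

A representative mine's profit is π_i = y_i(259.1 − Y) − 80y_i − y_i², with Y = y_i + Σ_{j≠i} y_j.
First-order condition: 179.1 − 4y_i − Σ_{j≠i} y_j = 0.
In a symmetric equilibrium every mine chooses the same y, so Σ_{j≠i} y_j = 2y. The condition becomes 179.1 − 6y = 0, giving y = 179.1/6 = 29.85.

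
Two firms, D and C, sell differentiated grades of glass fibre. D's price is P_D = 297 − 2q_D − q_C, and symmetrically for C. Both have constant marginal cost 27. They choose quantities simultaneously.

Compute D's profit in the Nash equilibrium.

5832

Firm D's profit: π = q_D(297 − 2q_D − q_C) − 27q_D.
∂π/∂q_D = 270 − 4q_D − q_C = 0 ⇒ q_D = 67.5 − 0.25q_C.
By symmetry q_C = q_D; substituting into the reaction function, 1.25q_D = 67.5 and q_D = 54.
P_D = 297 − 2·54 − 54 = 135.
Profit = (135 − 27)·54 = 5832.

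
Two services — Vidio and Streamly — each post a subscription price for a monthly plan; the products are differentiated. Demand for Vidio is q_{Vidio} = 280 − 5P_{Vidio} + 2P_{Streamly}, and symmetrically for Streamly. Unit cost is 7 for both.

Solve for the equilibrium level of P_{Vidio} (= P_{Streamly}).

Vidio's profit: π = (P_{Vidio} − 7)(280 − 5P_{Vidio} + 2P_{Streamly}).
∂π/∂P_{Vidio} = 315 − 10P_{Vidio} + 2P_{Streamly} = 0 ⇒ P_{Vidio} = 31.5 + 0.2P_{Streamly}.
By symmetry P_{Streamly} = P_{Vidio}; substituting into the reaction function, 0.8P_{Vidio} = 31.5 and P_{Vidio} = 39.375.

39.375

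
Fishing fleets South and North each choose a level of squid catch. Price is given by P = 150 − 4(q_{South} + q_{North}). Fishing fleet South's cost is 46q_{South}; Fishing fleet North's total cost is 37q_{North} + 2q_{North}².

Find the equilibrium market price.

Fishing fleet South's profit: π = q_{South}(150 − 4(q_{South} + q_{North})) − 46q_{South}.
∂π/∂q_{South} = 104 − 8q_{South} − 4q_{North} = 0, so q_{South} = 13 − 0.5q_{North}.
For North: ∂π/∂q_{North} = 113 − 12q_{North} − 4q_{South} = 0 ⇒ q_{North} = 113/12 − (1/3)q_{South}.
Solving the two reaction functions simultaneously: (1 − (−0.5)(−1/3))q_{South} = 13 − 0.5·(113/12), so (5/6)q_{South} = 199/24 and q_{South} = 9.95.
Then q_{North} = 113/12 − (1/3)·9.95 = 6.1.
Equilibrium price: P = 150 − 4·16.05 = 85.8.

85.8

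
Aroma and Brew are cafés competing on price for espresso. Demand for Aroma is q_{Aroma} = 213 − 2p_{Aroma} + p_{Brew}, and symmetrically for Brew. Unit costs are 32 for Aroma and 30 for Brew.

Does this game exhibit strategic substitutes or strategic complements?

Aroma's profit: π = (p_{Aroma} − 32)(213 − 2p_{Aroma} + p_{Brew}).
∂π/∂p_{Aroma} = 277 − 4p_{Aroma} + p_{Brew} = 0 ⇒ p_{Aroma} = 69.25 + 0.25p_{Brew}.
The best-response slope dp_{Aroma}/dp_{Brew} = 0.25 > 0: the reaction function is upward-sloping, so the choices are strategic complements.

strategic complements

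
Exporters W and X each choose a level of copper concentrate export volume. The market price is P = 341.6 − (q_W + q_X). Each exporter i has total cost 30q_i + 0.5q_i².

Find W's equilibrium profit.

Exporter W's profit: π = q_W(341.6 − (q_W + q_X)) − 30q_W − 0.5q_W².
∂π/∂q_W = 311.6 − 3q_W − q_X = 0, so q_W = 1558/15 − (1/3)q_X.
By symmetry q_X = q_W; substituting into the reaction function, (4/3)q_W = 1558/15 and q_W = 77.9.
Price P = 341.6 − 155.8 = 185.8.
W's profit: (185.8 − 30)·77.9 − 0.5(77.9)² = 9102.615.

9102.615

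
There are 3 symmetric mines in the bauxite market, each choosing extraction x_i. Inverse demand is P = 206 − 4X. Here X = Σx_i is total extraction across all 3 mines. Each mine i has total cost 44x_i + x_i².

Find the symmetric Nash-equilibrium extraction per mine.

9

A representative mine's profit is π_i = x_i(206 − 4X) − 44x_i − x_i², with X = x_i + Σ_{j≠i} x_j.
First-order condition: 162 − 10x_i − 4Σ_{j≠i} x_j = 0.
In a symmetric equilibrium every mine chooses the same x, so Σ_{j≠i} x_j = 2x. The condition becomes 162 − 18x = 0, giving x = 162/18 = 9.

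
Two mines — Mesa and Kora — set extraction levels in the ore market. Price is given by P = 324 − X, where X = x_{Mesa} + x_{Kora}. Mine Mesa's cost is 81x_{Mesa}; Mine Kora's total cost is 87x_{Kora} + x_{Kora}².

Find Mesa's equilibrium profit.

11025

Mine Mesa's profit: π = x_{Mesa}(324 − (x_{Mesa} + x_{Kora})) − 81x_{Mesa}.
∂π/∂x_{Mesa} = 243 − 2x_{Mesa} − x_{Kora} = 0, so x_{Mesa} = 121.5 − 0.5x_{Kora}.
For Kora: ∂π/∂x_{Kora} = 237 − 4x_{Kora} − x_{Mesa} = 0 ⇒ x_{Kora} = 59.25 − 0.25x_{Mesa}.
Plugging x_{Kora} into Mesa's best response: x_{Mesa} = 121.5 − 0.5(59.25 − 0.25x_{Mesa}) ⇒ 0.875x_{Mesa} = 91.875, so x_{Mesa} = 105.
Then x_{Kora} = 59.25 − 0.25·105 = 33.
Price P = 324 − 138 = 186.
Mesa's profit: (186 − 81)·105 = 11025.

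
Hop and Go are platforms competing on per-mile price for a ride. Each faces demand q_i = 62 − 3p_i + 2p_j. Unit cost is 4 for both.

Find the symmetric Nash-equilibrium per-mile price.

18.5

Hop's profit: π = (p_{Hop} − 4)(62 − 3p_{Hop} + 2p_{Go}).
∂π/∂p_{Hop} = 74 − 6p_{Hop} + 2p_{Go} = 0 ⇒ p_{Hop} = 37/3 + (1/3)p_{Go}.
Setting p_{Hop} = p_{Go} in the reaction function: p_{Hop} = 37/3 + (1/3)p_{Hop}, so p_{Hop} = (37/3) / (2/3) = 18.5.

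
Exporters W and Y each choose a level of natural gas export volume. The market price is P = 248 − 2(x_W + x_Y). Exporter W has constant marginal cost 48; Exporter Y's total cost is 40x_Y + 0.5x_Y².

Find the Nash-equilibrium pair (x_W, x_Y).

36.5, 27

Exporter W's profit: π = x_W(248 − 2(x_W + x_Y)) − 48x_W.
∂π/∂x_W = 200 − 4x_W − 2x_Y = 0, so x_W = 50 − 0.5x_Y.
For Y: ∂π/∂x_Y = 208 − 5x_Y − 2x_W = 0 ⇒ x_Y = 41.6 − 0.4x_W.
Substituting the second reaction function into the first: x_W = 50 − 0.5(41.6 − 0.4x_W), which gives 0.8x_W = 29.2 ⇒ x_W = 36.5.
Then x_Y = 41.6 − 0.4·36.5 = 27.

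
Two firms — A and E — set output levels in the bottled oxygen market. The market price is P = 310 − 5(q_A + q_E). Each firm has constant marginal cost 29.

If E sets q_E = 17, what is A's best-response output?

19.6

Firm A's profit: π = q_A(310 − 5(q_A + q_E)) − 29q_A.
∂π/∂q_A = 281 − 10q_A − 5q_E = 0, so q_A = 28.1 − 0.5q_E.
At q_E = 17: q_A = 28.1 − 0.5·17 = 19.6.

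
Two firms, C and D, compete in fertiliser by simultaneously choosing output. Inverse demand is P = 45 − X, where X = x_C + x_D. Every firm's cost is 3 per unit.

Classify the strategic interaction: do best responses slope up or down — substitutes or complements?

Firm C's profit: π = x_C(45 − (x_C + x_D)) − 3x_C.
∂π/∂x_C = 42 − 2x_C − x_D = 0, so x_C = 21 − 0.5x_D.
The best-response slope dx_C/dx_D = −0.5 < 0: the reaction function is downward-sloping, so the choices are strategic substitutes.

strategic substitutes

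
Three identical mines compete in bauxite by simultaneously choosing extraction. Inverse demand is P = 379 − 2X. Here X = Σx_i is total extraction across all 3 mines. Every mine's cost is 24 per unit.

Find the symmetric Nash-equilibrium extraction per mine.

A representative mine's profit is π_i = x_i(379 − 2X) − 24x_i, with X = x_i + Σ_{j≠i} x_j.
First-order condition: 355 − 4x_i − 2Σ_{j≠i} x_j = 0.
With identical mines, set every x_j = x: then 355 − 4x − 4x = 0, i.e. x = 355/8 = 44.375.

44.375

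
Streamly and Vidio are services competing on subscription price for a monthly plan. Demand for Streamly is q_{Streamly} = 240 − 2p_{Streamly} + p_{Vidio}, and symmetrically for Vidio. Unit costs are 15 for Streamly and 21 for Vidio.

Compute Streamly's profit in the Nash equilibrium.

11491.28

Streamly's profit: π = (p_{Streamly} − 15)(240 − 2p_{Streamly} + p_{Vidio}).
∂π/∂p_{Streamly} = 270 − 4p_{Streamly} + p_{Vidio} = 0 ⇒ p_{Streamly} = 67.5 + 0.25p_{Vidio}.
Similarly p_{Vidio} = 70.5 + 0.25p_{Streamly}.
Substituting the second reaction function into the first: p_{Streamly} = 67.5 + 0.25(70.5 + 0.25p_{Streamly}), which gives 0.9375p_{Streamly} = 85.125 ⇒ p_{Streamly} = 90.8.
Then p_{Vidio} = 70.5 + 0.25·90.8 = 93.2.
q_{Streamly} = 240 − 2·90.8 + 93.2 = 151.6.
Profit = (90.8 − 15)·151.6 = 11491.28.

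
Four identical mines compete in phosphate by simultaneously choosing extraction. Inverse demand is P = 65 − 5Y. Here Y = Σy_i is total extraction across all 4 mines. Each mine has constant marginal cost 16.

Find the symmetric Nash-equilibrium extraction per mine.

A representative mine's profit is π_i = y_i(65 − 5Y) − 16y_i, with Y = y_i + Σ_{j≠i} y_j.
First-order condition: 49 − 10y_i − 5Σ_{j≠i} y_j = 0.
With identical mines, set every y_j = y: then 49 − 10y − 15y = 0, i.e. y = 49/25 = 1.96.

1.96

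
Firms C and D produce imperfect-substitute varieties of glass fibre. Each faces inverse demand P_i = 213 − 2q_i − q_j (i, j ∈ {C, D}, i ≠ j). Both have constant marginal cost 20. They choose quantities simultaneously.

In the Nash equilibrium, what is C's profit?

Firm C's profit: π = q_C(213 − 2q_C − q_D) − 20q_C.
∂π/∂q_C = 193 − 4q_C − q_D = 0 ⇒ q_C = 48.25 − 0.25q_D.
By symmetry q_D = q_C; substituting into the reaction function, 1.25q_C = 48.25 and q_C = 38.6.
P_C = 213 − 2·38.6 − 38.6 = 97.2.
Profit = (97.2 − 20)·38.6 = 2979.92.

2979.92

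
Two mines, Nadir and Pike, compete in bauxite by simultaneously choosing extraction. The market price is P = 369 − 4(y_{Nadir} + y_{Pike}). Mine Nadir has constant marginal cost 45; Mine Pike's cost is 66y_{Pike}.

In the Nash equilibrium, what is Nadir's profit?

Mine Nadir's profit: π = y_{Nadir}(369 − 4(y_{Nadir} + y_{Pike})) − 45y_{Nadir}.
∂π/∂y_{Nadir} = 324 − 8y_{Nadir} − 4y_{Pike} = 0, so y_{Nadir} = 40.5 − 0.5y_{Pike}.
By the same steps for Pike: y_{Pike} = 37.875 − 0.5y_{Nadir}.
Solving the two reaction functions simultaneously: (1 − (−0.5)(−0.5))y_{Nadir} = 40.5 − 0.5·37.875, so 0.75y_{Nadir} = 21.5625 and y_{Nadir} = 28.75.
Then y_{Pike} = 37.875 − 0.5·28.75 = 23.5.
Price P = 369 − 4·52.25 = 160.
Nadir's profit: (160 − 45)·28.75 = 3306.25.

3306.25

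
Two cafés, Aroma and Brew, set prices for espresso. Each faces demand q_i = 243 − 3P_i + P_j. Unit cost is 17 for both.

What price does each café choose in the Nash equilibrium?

58.8

Aroma's profit: π = (P_{Aroma} − 17)(243 − 3P_{Aroma} + P_{Brew}).
∂π/∂P_{Aroma} = 294 − 6P_{Aroma} + P_{Brew} = 0 ⇒ P_{Aroma} = 49 + (1/6)P_{Brew}.
The game is symmetric, so in equilibrium P_{Brew} = P_{Aroma}: the reaction function gives (5/6)P_{Aroma} = 49, hence P_{Aroma} = 58.8.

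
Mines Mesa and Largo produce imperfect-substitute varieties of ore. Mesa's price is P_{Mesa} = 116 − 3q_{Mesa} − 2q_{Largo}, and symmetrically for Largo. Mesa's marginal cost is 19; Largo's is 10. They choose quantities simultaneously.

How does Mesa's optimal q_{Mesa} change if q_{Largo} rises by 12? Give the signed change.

Mine Mesa's profit: π = q_{Mesa}(116 − 3q_{Mesa} − 2q_{Largo}) − 19q_{Mesa}.
∂π/∂q_{Mesa} = 97 − 6q_{Mesa} − 2q_{Largo} = 0 ⇒ q_{Mesa} = 97/6 − (1/3)q_{Largo}.
The reaction-function slope is −1/3, so a 12-unit rise in q_{Largo} moves q_{Mesa} by −1/3 × 12 = −4. Mesa's best response falls — the actions are strategic substitutes.

-4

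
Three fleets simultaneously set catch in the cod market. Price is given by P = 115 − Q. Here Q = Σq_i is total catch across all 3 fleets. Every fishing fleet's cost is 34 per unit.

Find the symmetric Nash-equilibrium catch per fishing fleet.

A representative fishing fleet's profit is π_i = q_i(115 − Q) − 34q_i, with Q = q_i + Σ_{j≠i} q_j.
First-order condition: 81 − 2q_i − Σ_{j≠i} q_j = 0.
With identical fishing fleets, set every q_j = q: then 81 − 2q − 2q = 0, i.e. q = 81/4 = 20.25.

20.25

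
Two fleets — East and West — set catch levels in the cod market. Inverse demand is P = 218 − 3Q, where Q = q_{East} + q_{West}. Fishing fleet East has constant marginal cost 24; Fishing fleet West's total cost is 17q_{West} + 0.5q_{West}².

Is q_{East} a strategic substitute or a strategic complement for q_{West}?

strategic substitutes

Fishing fleet East's profit: π = q_{East}(218 − 3(q_{East} + q_{West})) − 24q_{East}.
∂π/∂q_{East} = 194 − 6q_{East} − 3q_{West} = 0, so q_{East} = 97/3 − 0.5q_{West}.
The best-response slope dq_{East}/dq_{West} = −0.5 < 0: the reaction function is downward-sloping, so the choices are strategic substitutes.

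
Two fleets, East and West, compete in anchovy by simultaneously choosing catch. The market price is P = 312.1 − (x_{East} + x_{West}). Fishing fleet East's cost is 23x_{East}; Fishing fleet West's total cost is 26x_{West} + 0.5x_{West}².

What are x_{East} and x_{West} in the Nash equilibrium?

Fishing fleet East's profit: π = x_{East}(312.1 − (x_{East} + x_{West})) − 23x_{East}.
∂π/∂x_{East} = 289.1 − 2x_{East} − x_{West} = 0, so x_{East} = 144.55 − 0.5x_{West}.
For West: ∂π/∂x_{West} = 286.1 − 3x_{West} − x_{East} = 0 ⇒ x_{West} = 2861/30 − (1/3)x_{East}.
Solving the two reaction functions simultaneously: (1 − (−0.5)(−1/3))x_{East} = 144.55 − 0.5·(2861/30), so (5/6)x_{East} = 1453/15 and x_{East} = 116.24.
Then x_{West} = 2861/30 − (1/3)·116.24 = 56.62.

116.24, 56.62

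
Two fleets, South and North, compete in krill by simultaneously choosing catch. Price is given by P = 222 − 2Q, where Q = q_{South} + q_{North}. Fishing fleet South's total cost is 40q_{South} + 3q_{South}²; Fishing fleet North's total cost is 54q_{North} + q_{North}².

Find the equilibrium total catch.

Fishing fleet South's profit: π = q_{South}(222 − 2(q_{South} + q_{North})) − 40q_{South} − 3q_{South}².
∂π/∂q_{South} = 182 − 10q_{South} − 2q_{North} = 0, so q_{South} = 18.2 − 0.2q_{North}.
For North: ∂π/∂q_{North} = 168 − 6q_{North} − 2q_{South} = 0 ⇒ q_{North} = 28 − (1/3)q_{South}.
Substituting the second reaction function into the first: q_{South} = 18.2 − 0.2(28 − (1/3)q_{South}), which gives (14/15)q_{South} = 12.6 ⇒ q_{South} = 13.5.
Then q_{North} = 28 − (1/3)·13.5 = 23.5.
Total catch: 13.5 + 23.5 = 37.

37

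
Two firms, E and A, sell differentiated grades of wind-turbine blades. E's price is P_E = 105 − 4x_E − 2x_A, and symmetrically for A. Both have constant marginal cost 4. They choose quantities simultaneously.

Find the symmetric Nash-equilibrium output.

10.1

Firm E's profit: π = x_E(105 − 4x_E − 2x_A) − 4x_E.
∂π/∂x_E = 101 − 8x_E − 2x_A = 0 ⇒ x_E = 12.625 − 0.25x_A.
By symmetry x_A = x_E; substituting into the reaction function, 1.25x_E = 12.625 and x_E = 10.1.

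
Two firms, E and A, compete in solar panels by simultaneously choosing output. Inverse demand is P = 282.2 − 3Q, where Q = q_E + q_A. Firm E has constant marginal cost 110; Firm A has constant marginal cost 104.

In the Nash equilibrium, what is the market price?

Firm E's profit: π = q_E(282.2 − 3(q_E + q_A)) − 110q_E.
∂π/∂q_E = 172.2 − 6q_E − 3q_A = 0, so q_E = 28.7 − 0.5q_A.
By the same steps for A: q_A = 29.7 − 0.5q_E.
Solving the two reaction functions simultaneously: (1 − (−0.5)(−0.5))q_E = 28.7 − 0.5·29.7, so 0.75q_E = 13.85 and q_E = 277/15.
Then q_A = 29.7 − 0.5·(277/15) = 307/15.
Equilibrium price: P = 282.2 − 3·(584/15) = 165.4.

165.4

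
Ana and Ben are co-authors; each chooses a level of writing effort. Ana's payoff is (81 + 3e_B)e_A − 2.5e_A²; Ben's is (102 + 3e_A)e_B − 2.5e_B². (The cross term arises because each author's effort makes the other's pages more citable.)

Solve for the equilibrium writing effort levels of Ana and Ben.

Expanding Ana's payoff: 81e_A + 3e_Be_A − 2.5e_A².
∂π/∂e_A = 81 + 3e_B − 5e_A = 0, so e_A = 16.2 + 0.6e_B.
Likewise for Ben: e_B = 20.4 + 0.6e_A.
Solving the two reaction functions simultaneously: (1 − (0.6)(0.6))e_A = 16.2 + 0.6·20.4, so 0.64e_A = 28.44 and e_A = 44.4375.
Then e_B = 20.4 + 0.6·44.4375 = 47.0625.

44.4375, 47.0625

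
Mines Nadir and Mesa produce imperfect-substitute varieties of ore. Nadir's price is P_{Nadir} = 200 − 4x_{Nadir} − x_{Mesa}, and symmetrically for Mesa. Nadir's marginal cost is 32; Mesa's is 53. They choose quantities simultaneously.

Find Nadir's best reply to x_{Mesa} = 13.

19.375

Mine Nadir's profit: π = x_{Nadir}(200 − 4x_{Nadir} − x_{Mesa}) − 32x_{Nadir}.
∂π/∂x_{Nadir} = 168 − 8x_{Nadir} − x_{Mesa} = 0 ⇒ x_{Nadir} = 21 − 0.125x_{Mesa}.
At x_{Mesa} = 13: x_{Nadir} = 21 − 0.125·13 = 19.375.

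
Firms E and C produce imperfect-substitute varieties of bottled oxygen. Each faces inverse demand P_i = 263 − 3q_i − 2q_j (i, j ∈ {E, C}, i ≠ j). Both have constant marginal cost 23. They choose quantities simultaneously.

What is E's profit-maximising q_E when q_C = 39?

Firm E's profit: π = q_E(263 − 3q_E − 2q_C) − 23q_E.
∂π/∂q_E = 240 − 6q_E − 2q_C = 0 ⇒ q_E = 40 − (1/3)q_C.
At q_C = 39: q_E = 40 − (1/3)·39 = 27.

27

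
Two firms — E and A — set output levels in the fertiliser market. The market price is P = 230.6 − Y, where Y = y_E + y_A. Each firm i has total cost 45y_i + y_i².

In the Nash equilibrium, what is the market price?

Firm E's profit: π = y_E(230.6 − (y_E + y_A)) − 45y_E − y_E².
∂π/∂y_E = 185.6 − 4y_E − y_A = 0, so y_E = 46.4 − 0.25y_A.
The game is symmetric, so in equilibrium y_A = y_E: the reaction function gives 1.25y_E = 46.4, hence y_E = 37.12.
Equilibrium price: P = 230.6 − 74.24 = 156.36.

156.36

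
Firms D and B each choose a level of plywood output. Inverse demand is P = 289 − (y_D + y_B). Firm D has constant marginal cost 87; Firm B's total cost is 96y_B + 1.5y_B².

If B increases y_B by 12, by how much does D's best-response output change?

-6

Firm D's profit: π = y_D(289 − (y_D + y_B)) − 87y_D.
∂π/∂y_D = 202 − 2y_D − y_B = 0, so y_D = 101 − 0.5y_B.
The reaction-function slope is −0.5, so a 12-unit rise in y_B moves y_D by −0.5 × 12 = −6. D's best response falls — the actions are strategic substitutes.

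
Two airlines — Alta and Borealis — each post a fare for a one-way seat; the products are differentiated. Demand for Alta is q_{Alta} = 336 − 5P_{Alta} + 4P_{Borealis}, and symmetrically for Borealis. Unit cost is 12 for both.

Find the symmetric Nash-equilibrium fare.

66

Alta's profit: π = (P_{Alta} − 12)(336 − 5P_{Alta} + 4P_{Borealis}).
∂π/∂P_{Alta} = 396 − 10P_{Alta} + 4P_{Borealis} = 0 ⇒ P_{Alta} = 39.6 + 0.4P_{Borealis}.
By symmetry P_{Borealis} = P_{Alta}; substituting into the reaction function, 0.6P_{Alta} = 39.6 and P_{Alta} = 66.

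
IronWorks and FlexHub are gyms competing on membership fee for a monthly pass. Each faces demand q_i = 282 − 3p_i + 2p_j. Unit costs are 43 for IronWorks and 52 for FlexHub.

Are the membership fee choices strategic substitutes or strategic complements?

IronWorks's profit: π = (p_{IronWorks} − 43)(282 − 3p_{IronWorks} + 2p_{FlexHub}).
∂π/∂p_{IronWorks} = 411 − 6p_{IronWorks} + 2p_{FlexHub} = 0 ⇒ p_{IronWorks} = 68.5 + (1/3)p_{FlexHub}.
The best-response slope dp_{IronWorks}/dp_{FlexHub} = 1/3 > 0: the reaction function is upward-sloping, so the choices are strategic complements.

strategic complements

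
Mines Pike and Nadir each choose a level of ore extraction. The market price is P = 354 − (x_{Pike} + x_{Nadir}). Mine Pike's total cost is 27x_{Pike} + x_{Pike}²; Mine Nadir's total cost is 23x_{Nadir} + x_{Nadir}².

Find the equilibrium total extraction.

131.6

Mine Pike's profit: π = x_{Pike}(354 − (x_{Pike} + x_{Nadir})) − 27x_{Pike} − x_{Pike}².
∂π/∂x_{Pike} = 327 − 4x_{Pike} − x_{Nadir} = 0, so x_{Pike} = 81.75 − 0.25x_{Nadir}.
By the same steps for Nadir: x_{Nadir} = 82.75 − 0.25x_{Pike}.
Solving the two reaction functions simultaneously: (1 − (−0.25)(−0.25))x_{Pike} = 81.75 − 0.25·82.75, so 0.9375x_{Pike} = 61.0625 and x_{Pike} = 977/15.
Then x_{Nadir} = 82.75 − 0.25·(977/15) = 997/15.
Total extraction: 977/15 + 997/15 = 131.6.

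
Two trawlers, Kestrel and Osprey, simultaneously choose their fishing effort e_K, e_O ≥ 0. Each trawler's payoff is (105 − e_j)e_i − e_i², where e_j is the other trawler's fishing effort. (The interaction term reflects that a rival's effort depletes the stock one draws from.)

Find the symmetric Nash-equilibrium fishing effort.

35

Kestrel's payoff is (105 − e_O)e_K − e_K².
∂π/∂e_K = 105 − e_O − 2e_K = 0, so e_K = 52.5 − 0.5e_O.
The game is symmetric, so in equilibrium e_O = e_K: the reaction function gives 1.5e_K = 52.5, hence e_K = 35.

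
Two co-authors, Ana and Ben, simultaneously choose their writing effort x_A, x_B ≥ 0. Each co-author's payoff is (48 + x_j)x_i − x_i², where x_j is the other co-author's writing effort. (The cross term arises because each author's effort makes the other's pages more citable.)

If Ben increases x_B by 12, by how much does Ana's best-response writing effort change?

6

Ana's payoff is (48 + x_B)x_A − x_A².
∂π/∂x_A = 48 + x_B − 2x_A = 0, so x_A = 24 + 0.5x_B.
The reaction-function slope is 0.5, so a 12-unit rise in x_B moves x_A by 0.5 × 12 = 6. Ana's best response rises — the actions are strategic complements.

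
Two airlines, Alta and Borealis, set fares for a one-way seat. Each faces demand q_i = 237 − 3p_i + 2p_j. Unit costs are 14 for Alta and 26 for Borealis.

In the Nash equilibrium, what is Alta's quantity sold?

174

Alta's profit: π = (p_{Alta} − 14)(237 − 3p_{Alta} + 2p_{Borealis}).
∂π/∂p_{Alta} = 279 − 6p_{Alta} + 2p_{Borealis} = 0 ⇒ p_{Alta} = 46.5 + (1/3)p_{Borealis}.
Similarly p_{Borealis} = 52.5 + (1/3)p_{Alta}.
Plugging p_{Borealis} into Alta's best response: p_{Alta} = 46.5 + (1/3)(52.5 + (1/3)p_{Alta}) ⇒ (8/9)p_{Alta} = 64, so p_{Alta} = 72.
Then p_{Borealis} = 52.5 + (1/3)·72 = 76.5.
q_{Alta} = 237 − 3·72 + 2·76.5 = 174.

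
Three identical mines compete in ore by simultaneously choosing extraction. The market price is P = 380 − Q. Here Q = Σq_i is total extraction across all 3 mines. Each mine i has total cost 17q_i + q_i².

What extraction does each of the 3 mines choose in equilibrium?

A representative mine's profit is π_i = q_i(380 − Q) − 17q_i − q_i², with Q = q_i + Σ_{j≠i} q_j.
First-order condition: 363 − 4q_i − Σ_{j≠i} q_j = 0.
With identical mines, set every q_j = q: then 363 − 4q − 2q = 0, i.e. q = 363/6 = 60.5.

60.5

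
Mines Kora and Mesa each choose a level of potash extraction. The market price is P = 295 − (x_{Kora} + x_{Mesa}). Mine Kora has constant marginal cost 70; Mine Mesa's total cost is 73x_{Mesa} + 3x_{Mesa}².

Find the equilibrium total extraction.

Mine Kora's profit: π = x_{Kora}(295 − (x_{Kora} + x_{Mesa})) − 70x_{Kora}.
∂π/∂x_{Kora} = 225 − 2x_{Kora} − x_{Mesa} = 0, so x_{Kora} = 112.5 − 0.5x_{Mesa}.
For Mesa: ∂π/∂x_{Mesa} = 222 − 8x_{Mesa} − x_{Kora} = 0 ⇒ x_{Mesa} = 27.75 − 0.125x_{Kora}.
Plugging x_{Mesa} into Kora's best response: x_{Kora} = 112.5 − 0.5(27.75 − 0.125x_{Kora}) ⇒ 0.9375x_{Kora} = 98.625, so x_{Kora} = 105.2.
Then x_{Mesa} = 27.75 − 0.125·105.2 = 14.6.
Total extraction: 105.2 + 14.6 = 119.8.

119.8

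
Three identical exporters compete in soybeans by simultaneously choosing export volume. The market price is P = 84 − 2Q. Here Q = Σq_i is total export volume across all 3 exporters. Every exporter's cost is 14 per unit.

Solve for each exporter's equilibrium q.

8.75

A representative exporter's profit is π_i = q_i(84 − 2Q) − 14q_i, with Q = q_i + Σ_{j≠i} q_j.
First-order condition: 70 − 4q_i − 2Σ_{j≠i} q_j = 0.
With identical exporters, set every q_j = q: then 70 − 4q − 4q = 0, i.e. q = 70/8 = 8.75.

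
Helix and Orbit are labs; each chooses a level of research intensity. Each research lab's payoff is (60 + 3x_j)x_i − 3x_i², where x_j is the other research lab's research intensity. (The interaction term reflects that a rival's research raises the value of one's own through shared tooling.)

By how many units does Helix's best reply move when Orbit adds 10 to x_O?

Helix's payoff is (60 + 3x_O)x_H − 3x_H².
∂π/∂x_H = 60 + 3x_O − 6x_H = 0, so x_H = 10 + 0.5x_O.
The reaction-function slope is 0.5, so a 10-unit rise in x_O moves x_H by 0.5 × 10 = 5. Helix's best response rises — the actions are strategic complements.

5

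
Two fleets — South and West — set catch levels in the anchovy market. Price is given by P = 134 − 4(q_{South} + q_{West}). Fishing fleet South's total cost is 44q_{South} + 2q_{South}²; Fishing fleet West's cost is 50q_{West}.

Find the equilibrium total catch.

12.9

Fishing fleet South's profit: π = q_{South}(134 − 4(q_{South} + q_{West})) − 44q_{South} − 2q_{South}².
∂π/∂q_{South} = 90 − 12q_{South} − 4q_{West} = 0, so q_{South} = 7.5 − (1/3)q_{West}.
For West: ∂π/∂q_{West} = 84 − 8q_{West} − 4q_{South} = 0 ⇒ q_{West} = 10.5 − 0.5q_{South}.
Plugging q_{West} into South's best response: q_{South} = 7.5 − (1/3)(10.5 − 0.5q_{South}) ⇒ (5/6)q_{South} = 4, so q_{South} = 4.8.
Then q_{West} = 10.5 − 0.5·4.8 = 8.1.
Total catch: 4.8 + 8.1 = 12.9.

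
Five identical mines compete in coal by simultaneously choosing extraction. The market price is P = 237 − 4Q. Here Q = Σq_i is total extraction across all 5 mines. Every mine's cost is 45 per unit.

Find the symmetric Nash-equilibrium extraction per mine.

8

A representative mine's profit is π_i = q_i(237 − 4Q) − 45q_i, with Q = q_i + Σ_{j≠i} q_j.
First-order condition: 192 − 8q_i − 4Σ_{j≠i} q_j = 0.
With identical mines, set every q_j = q: then 192 − 8q − 16q = 0, i.e. q = 192/24 = 8.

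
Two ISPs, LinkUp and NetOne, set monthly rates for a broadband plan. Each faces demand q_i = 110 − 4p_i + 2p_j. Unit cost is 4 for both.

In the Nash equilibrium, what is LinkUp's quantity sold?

68

LinkUp's profit: π = (p_{LinkUp} − 4)(110 − 4p_{LinkUp} + 2p_{NetOne}).
∂π/∂p_{LinkUp} = 126 − 8p_{LinkUp} + 2p_{NetOne} = 0 ⇒ p_{LinkUp} = 15.75 + 0.25p_{NetOne}.
By symmetry p_{NetOne} = p_{LinkUp}; substituting into the reaction function, 0.75p_{LinkUp} = 15.75 and p_{LinkUp} = 21.
q_{LinkUp} = 110 − 4·21 + 2·21 = 68.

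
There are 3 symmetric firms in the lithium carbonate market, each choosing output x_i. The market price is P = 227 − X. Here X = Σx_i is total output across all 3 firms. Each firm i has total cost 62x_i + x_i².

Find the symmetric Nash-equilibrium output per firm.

27.5

A representative firm's profit is π_i = x_i(227 − X) − 62x_i − x_i², with X = x_i + Σ_{j≠i} x_j.
First-order condition: 165 − 4x_i − Σ_{j≠i} x_j = 0.
With identical firms, set every x_j = x: then 165 − 4x − 2x = 0, i.e. x = 165/6 = 27.5.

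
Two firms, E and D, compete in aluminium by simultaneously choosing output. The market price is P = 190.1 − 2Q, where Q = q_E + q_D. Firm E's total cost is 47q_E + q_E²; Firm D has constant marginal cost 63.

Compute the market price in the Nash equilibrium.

Firm E's profit: π = q_E(190.1 − 2(q_E + q_D)) − 47q_E − q_E².
∂π/∂q_E = 143.1 − 6q_E − 2q_D = 0, so q_E = 23.85 − (1/3)q_D.
For D: ∂π/∂q_D = 127.1 − 4q_D − 2q_E = 0 ⇒ q_D = 31.775 − 0.5q_E.
Solving the two reaction functions simultaneously: (1 − (−1/3)(−0.5))q_E = 23.85 − (1/3)·31.775, so (5/6)q_E = 1591/120 and q_E = 15.91.
Then q_D = 31.775 − 0.5·15.91 = 23.82.
Equilibrium price: P = 190.1 − 2·39.73 = 110.64.

110.64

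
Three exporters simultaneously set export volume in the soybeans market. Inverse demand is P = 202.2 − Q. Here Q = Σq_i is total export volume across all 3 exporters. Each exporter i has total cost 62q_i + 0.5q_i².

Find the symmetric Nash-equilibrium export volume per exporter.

A representative exporter's profit is π_i = q_i(202.2 − Q) − 62q_i − 0.5q_i², with Q = q_i + Σ_{j≠i} q_j.
First-order condition: 140.2 − 3q_i − Σ_{j≠i} q_j = 0.
In a symmetric equilibrium every exporter chooses the same q, so Σ_{j≠i} q_j = 2q. The condition becomes 140.2 − 5q = 0, giving q = 140.2/5 = 28.04.

28.04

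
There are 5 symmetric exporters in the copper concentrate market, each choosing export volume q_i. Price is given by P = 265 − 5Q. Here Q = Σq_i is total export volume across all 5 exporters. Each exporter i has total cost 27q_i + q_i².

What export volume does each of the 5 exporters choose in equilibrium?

7.4375

A representative exporter's profit is π_i = q_i(265 − 5Q) − 27q_i − q_i², with Q = q_i + Σ_{j≠i} q_j.
First-order condition: 238 − 12q_i − 5Σ_{j≠i} q_j = 0.
In a symmetric equilibrium every exporter chooses the same q, so Σ_{j≠i} q_j = 4q. The condition becomes 238 − 32q = 0, giving q = 238/32 = 7.4375.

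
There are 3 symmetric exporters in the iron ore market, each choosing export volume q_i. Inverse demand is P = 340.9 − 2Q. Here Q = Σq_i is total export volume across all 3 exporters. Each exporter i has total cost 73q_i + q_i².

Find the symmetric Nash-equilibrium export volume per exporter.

A representative exporter's profit is π_i = q_i(340.9 − 2Q) − 73q_i − q_i², with Q = q_i + Σ_{j≠i} q_j.
First-order condition: 267.9 − 6q_i − 2Σ_{j≠i} q_j = 0.
With identical exporters, set every q_j = q: then 267.9 − 6q − 4q = 0, i.e. q = 267.9/10 = 26.79.

26.79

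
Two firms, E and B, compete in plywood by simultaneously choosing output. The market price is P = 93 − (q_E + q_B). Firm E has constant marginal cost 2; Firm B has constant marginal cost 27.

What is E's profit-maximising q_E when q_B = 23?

34

Firm E's profit: π = q_E(93 − (q_E + q_B)) − 2q_E.
∂π/∂q_E = 91 − 2q_E − q_B = 0, so q_E = 45.5 − 0.5q_B.
At q_B = 23: q_E = 45.5 − 0.5·23 = 34.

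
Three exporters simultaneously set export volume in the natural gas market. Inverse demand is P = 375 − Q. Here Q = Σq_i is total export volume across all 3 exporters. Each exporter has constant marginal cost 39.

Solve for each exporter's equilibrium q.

84

A representative exporter's profit is π_i = q_i(375 − Q) − 39q_i, with Q = q_i + Σ_{j≠i} q_j.
First-order condition: 336 − 2q_i − Σ_{j≠i} q_j = 0.
Imposing symmetry (q_j = q for all j) turns Σ_{j≠i} q_j into 2q, so 336 = 4q and q = 84.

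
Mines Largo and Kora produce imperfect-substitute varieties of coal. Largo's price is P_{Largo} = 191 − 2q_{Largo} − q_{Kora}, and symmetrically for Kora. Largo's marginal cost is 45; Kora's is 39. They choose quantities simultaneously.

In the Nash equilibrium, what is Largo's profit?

1658.88

Mine Largo's profit: π = q_{Largo}(191 − 2q_{Largo} − q_{Kora}) − 45q_{Largo}.
∂π/∂q_{Largo} = 146 − 4q_{Largo} − q_{Kora} = 0 ⇒ q_{Largo} = 36.5 − 0.25q_{Kora}.
Similarly q_{Kora} = 38 − 0.25q_{Largo}.
Solving the two reaction functions simultaneously: (1 − (−0.25)(−0.25))q_{Largo} = 36.5 − 0.25·38, so 0.9375q_{Largo} = 27 and q_{Largo} = 28.8.
Then q_{Kora} = 38 − 0.25·28.8 = 30.8.
P_{Largo} = 191 − 2·28.8 − 30.8 = 102.6.
Profit = (102.6 − 45)·28.8 = 1658.88.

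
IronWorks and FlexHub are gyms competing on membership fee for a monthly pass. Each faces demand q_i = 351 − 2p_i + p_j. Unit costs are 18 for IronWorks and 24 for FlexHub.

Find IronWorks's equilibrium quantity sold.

223.6

IronWorks's profit: π = (p_{IronWorks} − 18)(351 − 2p_{IronWorks} + p_{FlexHub}).
∂π/∂p_{IronWorks} = 387 − 4p_{IronWorks} + p_{FlexHub} = 0 ⇒ p_{IronWorks} = 96.75 + 0.25p_{FlexHub}.
Similarly p_{FlexHub} = 99.75 + 0.25p_{IronWorks}.
Plugging p_{FlexHub} into IronWorks's best response: p_{IronWorks} = 96.75 + 0.25(99.75 + 0.25p_{IronWorks}) ⇒ 0.9375p_{IronWorks} = 121.6875, so p_{IronWorks} = 129.8.
Then p_{FlexHub} = 99.75 + 0.25·129.8 = 132.2.
q_{IronWorks} = 351 − 2·129.8 + 132.2 = 223.6.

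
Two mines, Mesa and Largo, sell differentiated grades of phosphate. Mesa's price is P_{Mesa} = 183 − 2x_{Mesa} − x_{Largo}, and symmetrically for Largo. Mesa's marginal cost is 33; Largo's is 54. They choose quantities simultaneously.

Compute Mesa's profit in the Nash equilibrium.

1971.92

Mine Mesa's profit: π = x_{Mesa}(183 − 2x_{Mesa} − x_{Largo}) − 33x_{Mesa}.
∂π/∂x_{Mesa} = 150 − 4x_{Mesa} − x_{Largo} = 0 ⇒ x_{Mesa} = 37.5 − 0.25x_{Largo}.
Similarly x_{Largo} = 32.25 − 0.25x_{Mesa}.
Substituting the second reaction function into the first: x_{Mesa} = 37.5 − 0.25(32.25 − 0.25x_{Mesa}), which gives 0.9375x_{Mesa} = 29.4375 ⇒ x_{Mesa} = 31.4.
Then x_{Largo} = 32.25 − 0.25·31.4 = 24.4.
P_{Mesa} = 183 − 2·31.4 − 24.4 = 95.8.
Profit = (95.8 − 33)·31.4 = 1971.92.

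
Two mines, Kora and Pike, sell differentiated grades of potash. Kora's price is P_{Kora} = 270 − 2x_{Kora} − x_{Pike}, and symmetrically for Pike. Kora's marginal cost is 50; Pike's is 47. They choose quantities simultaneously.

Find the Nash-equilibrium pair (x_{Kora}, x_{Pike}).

43.8, 44.8

Mine Kora's profit: π = x_{Kora}(270 − 2x_{Kora} − x_{Pike}) − 50x_{Kora}.
∂π/∂x_{Kora} = 220 − 4x_{Kora} − x_{Pike} = 0 ⇒ x_{Kora} = 55 − 0.25x_{Pike}.
Similarly x_{Pike} = 55.75 − 0.25x_{Kora}.
Solving the two reaction functions simultaneously: (1 − (−0.25)(−0.25))x_{Kora} = 55 − 0.25·55.75, so 0.9375x_{Kora} = 41.0625 and x_{Kora} = 43.8.
Then x_{Pike} = 55.75 − 0.25·43.8 = 44.8.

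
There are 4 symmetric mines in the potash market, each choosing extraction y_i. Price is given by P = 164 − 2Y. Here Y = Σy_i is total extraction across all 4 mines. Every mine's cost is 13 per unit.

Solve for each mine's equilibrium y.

A representative mine's profit is π_i = y_i(164 − 2Y) − 13y_i, with Y = y_i + Σ_{j≠i} y_j.
First-order condition: 151 − 4y_i − 2Σ_{j≠i} y_j = 0.
Imposing symmetry (y_j = y for all j) turns Σ_{j≠i} y_j into 3y, so 151 = 10y and y = 15.1.

15.1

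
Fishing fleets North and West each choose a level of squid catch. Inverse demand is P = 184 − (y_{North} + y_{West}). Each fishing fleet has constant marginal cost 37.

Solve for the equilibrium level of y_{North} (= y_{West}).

49

Fishing fleet North's profit: π = y_{North}(184 − (y_{North} + y_{West})) − 37y_{North}.
∂π/∂y_{North} = 147 − 2y_{North} − y_{West} = 0, so y_{North} = 73.5 − 0.5y_{West}.
By symmetry y_{West} = y_{North}; substituting into the reaction function, 1.5y_{North} = 73.5 and y_{North} = 49.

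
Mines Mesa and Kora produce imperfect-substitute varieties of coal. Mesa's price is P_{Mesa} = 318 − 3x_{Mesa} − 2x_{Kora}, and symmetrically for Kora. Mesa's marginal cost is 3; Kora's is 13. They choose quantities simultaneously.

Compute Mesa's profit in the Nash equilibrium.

4800

Mine Mesa's profit: π = x_{Mesa}(318 − 3x_{Mesa} − 2x_{Kora}) − 3x_{Mesa}.
∂π/∂x_{Mesa} = 315 − 6x_{Mesa} − 2x_{Kora} = 0 ⇒ x_{Mesa} = 52.5 − (1/3)x_{Kora}.
Similarly x_{Kora} = 305/6 − (1/3)x_{Mesa}.
Substituting the second reaction function into the first: x_{Mesa} = 52.5 − (1/3)(305/6 − (1/3)x_{Mesa}), which gives (8/9)x_{Mesa} = 320/9 ⇒ x_{Mesa} = 40.
Then x_{Kora} = 305/6 − (1/3)·40 = 37.5.
P_{Mesa} = 318 − 3·40 − 2·37.5 = 123.
Profit = (123 − 3)·40 = 4800.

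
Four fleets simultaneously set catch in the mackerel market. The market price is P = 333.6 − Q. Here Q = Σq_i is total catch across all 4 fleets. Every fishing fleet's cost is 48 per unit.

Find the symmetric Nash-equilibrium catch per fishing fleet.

A representative fishing fleet's profit is π_i = q_i(333.6 − Q) − 48q_i, with Q = q_i + Σ_{j≠i} q_j.
First-order condition: 285.6 − 2q_i − Σ_{j≠i} q_j = 0.
With identical fishing fleets, set every q_j = q: then 285.6 − 2q − 3q = 0, i.e. q = 285.6/5 = 57.12.

57.12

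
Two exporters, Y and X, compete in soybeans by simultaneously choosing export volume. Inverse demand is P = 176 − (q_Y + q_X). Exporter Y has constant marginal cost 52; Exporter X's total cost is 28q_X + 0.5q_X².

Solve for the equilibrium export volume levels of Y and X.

Exporter Y's profit: π = q_Y(176 − (q_Y + q_X)) − 52q_Y.
∂π/∂q_Y = 124 − 2q_Y − q_X = 0, so q_Y = 62 − 0.5q_X.
For X: ∂π/∂q_X = 148 − 3q_X − q_Y = 0 ⇒ q_X = 148/3 − (1/3)q_Y.
Plugging q_X into Y's best response: q_Y = 62 − 0.5(148/3 − (1/3)q_Y) ⇒ (5/6)q_Y = 112/3, so q_Y = 44.8.
Then q_X = 148/3 − (1/3)·44.8 = 34.4.

44.8, 34.4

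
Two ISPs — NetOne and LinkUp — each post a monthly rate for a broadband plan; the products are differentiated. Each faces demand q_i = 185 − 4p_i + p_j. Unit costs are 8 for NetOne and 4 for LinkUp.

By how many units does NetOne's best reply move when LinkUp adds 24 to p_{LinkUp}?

3

NetOne's profit: π = (p_{NetOne} − 8)(185 − 4p_{NetOne} + p_{LinkUp}).
∂π/∂p_{NetOne} = 217 − 8p_{NetOne} + p_{LinkUp} = 0 ⇒ p_{NetOne} = 27.125 + 0.125p_{LinkUp}.
The reaction-function slope is 0.125, so a 24-unit rise in p_{LinkUp} moves p_{NetOne} by 0.125 × 24 = 3. NetOne's best response rises — the actions are strategic complements.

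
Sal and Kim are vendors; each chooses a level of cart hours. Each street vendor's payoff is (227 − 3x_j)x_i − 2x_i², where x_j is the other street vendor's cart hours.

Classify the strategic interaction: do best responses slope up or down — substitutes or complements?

Sal's payoff is (227 − 3x_K)x_S − 2x_S².
∂π/∂x_S = 227 − 3x_K − 4x_S = 0, so x_S = 56.75 − 0.75x_K.
The best-response slope dx_S/dx_K = −0.75 < 0: the reaction function is downward-sloping, so the choices are strategic substitutes.

strategic substitutes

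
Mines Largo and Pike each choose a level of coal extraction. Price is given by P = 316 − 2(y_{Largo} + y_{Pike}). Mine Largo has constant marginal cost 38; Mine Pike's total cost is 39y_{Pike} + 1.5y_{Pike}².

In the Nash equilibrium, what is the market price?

154

Mine Largo's profit: π = y_{Largo}(316 − 2(y_{Largo} + y_{Pike})) − 38y_{Largo}.
∂π/∂y_{Largo} = 278 − 4y_{Largo} − 2y_{Pike} = 0, so y_{Largo} = 69.5 − 0.5y_{Pike}.
For Pike: ∂π/∂y_{Pike} = 277 − 7y_{Pike} − 2y_{Largo} = 0 ⇒ y_{Pike} = 277/7 − (2/7)y_{Largo}.
Solving the two reaction functions simultaneously: (1 − (−0.5)(−2/7))y_{Largo} = 69.5 − 0.5·(277/7), so (6/7)y_{Largo} = 348/7 and y_{Largo} = 58.
Then y_{Pike} = 277/7 − (2/7)·58 = 23.
Equilibrium price: P = 316 − 2·81 = 154.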